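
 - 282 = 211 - 493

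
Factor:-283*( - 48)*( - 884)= - 12008256  =  - 2^6*3^1*13^1*17^1*283^1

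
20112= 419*48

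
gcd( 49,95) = 1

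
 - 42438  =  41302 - 83740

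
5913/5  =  5913/5=1182.60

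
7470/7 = 7470/7 =1067.14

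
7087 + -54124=-47037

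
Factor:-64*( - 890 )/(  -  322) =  - 28480/161 = -2^6*5^1 *7^( - 1 ) * 23^( - 1)*89^1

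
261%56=37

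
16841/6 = 2806 + 5/6 = 2806.83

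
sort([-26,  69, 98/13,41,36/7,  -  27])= [-27,  -  26,36/7 , 98/13, 41,69 ] 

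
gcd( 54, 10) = 2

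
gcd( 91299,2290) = 1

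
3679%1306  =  1067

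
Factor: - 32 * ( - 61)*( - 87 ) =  - 169824 = - 2^5 * 3^1*29^1*61^1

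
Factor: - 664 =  - 2^3 * 83^1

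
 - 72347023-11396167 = - 83743190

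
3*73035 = 219105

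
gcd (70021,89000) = 1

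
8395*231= 1939245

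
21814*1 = 21814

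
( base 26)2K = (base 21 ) 39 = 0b1001000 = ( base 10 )72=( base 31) 2A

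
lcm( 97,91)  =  8827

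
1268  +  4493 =5761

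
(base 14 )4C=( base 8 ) 104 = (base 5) 233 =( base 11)62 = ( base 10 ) 68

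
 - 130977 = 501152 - 632129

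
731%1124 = 731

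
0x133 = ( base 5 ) 2212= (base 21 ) ed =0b100110011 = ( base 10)307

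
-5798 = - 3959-1839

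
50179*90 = 4516110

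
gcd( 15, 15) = 15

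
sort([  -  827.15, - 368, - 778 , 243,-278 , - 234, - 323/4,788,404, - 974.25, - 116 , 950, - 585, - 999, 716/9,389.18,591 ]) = [ - 999,-974.25, - 827.15,-778,-585 , - 368, - 278, - 234, - 116,-323/4,716/9, 243,389.18,404, 591, 788,950]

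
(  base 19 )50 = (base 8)137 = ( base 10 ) 95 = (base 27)3e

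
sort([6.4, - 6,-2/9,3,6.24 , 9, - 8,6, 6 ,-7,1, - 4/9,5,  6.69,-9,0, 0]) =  [ - 9,-8,  -  7,-6, - 4/9, - 2/9, 0,0, 1,3,5,6,6, 6.24,6.4, 6.69 , 9]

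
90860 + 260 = 91120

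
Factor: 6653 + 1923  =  2^7 * 67^1 = 8576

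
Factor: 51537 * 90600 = 4669252200= 2^3 * 3^2*5^2*41^1*151^1 *419^1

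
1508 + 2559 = 4067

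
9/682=9/682 =0.01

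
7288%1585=948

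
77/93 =77/93 =0.83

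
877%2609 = 877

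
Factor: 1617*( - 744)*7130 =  - 8577732240 =- 2^4*3^2*5^1*  7^2*11^1*23^1 * 31^2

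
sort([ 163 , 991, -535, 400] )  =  [ - 535,163, 400, 991]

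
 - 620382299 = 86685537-707067836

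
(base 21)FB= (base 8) 506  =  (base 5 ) 2301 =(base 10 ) 326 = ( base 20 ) g6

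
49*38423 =1882727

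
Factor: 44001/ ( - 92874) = -14667/30958 = - 2^( - 1)*3^1*23^( - 1 )*673^( - 1)*4889^1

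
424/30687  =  8/579 = 0.01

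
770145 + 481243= 1251388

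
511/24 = 511/24 = 21.29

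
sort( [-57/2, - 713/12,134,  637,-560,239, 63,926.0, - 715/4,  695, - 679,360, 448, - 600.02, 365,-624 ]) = [ - 679,  -  624, - 600.02, - 560, - 715/4, - 713/12, - 57/2,63, 134, 239,360, 365,448,637, 695,  926.0 ]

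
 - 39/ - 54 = 13/18 = 0.72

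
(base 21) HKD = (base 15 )253A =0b1111011111010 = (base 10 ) 7930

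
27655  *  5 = 138275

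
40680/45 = 904= 904.00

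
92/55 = 1 + 37/55 =1.67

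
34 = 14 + 20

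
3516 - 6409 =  - 2893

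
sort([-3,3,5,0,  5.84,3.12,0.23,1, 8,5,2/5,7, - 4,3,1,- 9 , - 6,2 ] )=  [ - 9,- 6 , - 4, - 3,0,0.23,2/5,1,1,2, 3,3, 3.12, 5,5,  5.84,7,8 ]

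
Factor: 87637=11^1*31^1*257^1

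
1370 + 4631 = 6001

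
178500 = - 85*(-2100)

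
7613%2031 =1520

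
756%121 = 30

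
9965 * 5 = 49825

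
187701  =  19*9879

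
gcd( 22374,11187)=11187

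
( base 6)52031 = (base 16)1b13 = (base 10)6931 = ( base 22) E71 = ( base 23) d28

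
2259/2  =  1129 + 1/2 = 1129.50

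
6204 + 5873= 12077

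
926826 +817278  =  1744104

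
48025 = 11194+36831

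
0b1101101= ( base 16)6d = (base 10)109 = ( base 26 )45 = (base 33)3A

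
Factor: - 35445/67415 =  - 3^1*17^1*97^(-1) = - 51/97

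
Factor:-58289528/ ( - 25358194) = 2^2 * 11^1*131^ ( - 1 )*593^1 * 1117^1 *96787^( - 1) = 29144764/12679097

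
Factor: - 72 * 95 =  - 2^3  *3^2 *5^1*19^1 = - 6840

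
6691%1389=1135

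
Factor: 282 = 2^1*3^1*47^1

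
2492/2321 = 2492/2321 =1.07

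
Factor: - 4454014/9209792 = -2227007/4604896 = -  2^(-5)*53^1*151^(-1 )*953^( - 1) * 42019^1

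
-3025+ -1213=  - 4238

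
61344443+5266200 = 66610643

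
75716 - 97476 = - 21760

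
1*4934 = 4934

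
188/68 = 2  +  13/17 = 2.76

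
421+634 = 1055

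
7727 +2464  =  10191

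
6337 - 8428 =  - 2091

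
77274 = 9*8586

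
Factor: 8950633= 37^1*47^1*5147^1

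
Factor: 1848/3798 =308/633 = 2^2*3^( - 1)*7^1*11^1*211^(  -  1 )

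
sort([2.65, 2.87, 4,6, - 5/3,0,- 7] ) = [-7,-5/3,  0,2.65,2.87,4 , 6] 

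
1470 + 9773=11243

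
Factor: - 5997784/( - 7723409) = 2^3*13^1 * 101^1*571^1*641^ ( - 1) * 12049^( - 1)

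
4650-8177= -3527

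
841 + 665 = 1506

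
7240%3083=1074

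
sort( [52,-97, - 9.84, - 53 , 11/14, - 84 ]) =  [ - 97,-84, - 53,-9.84 , 11/14, 52]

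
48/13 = 3 + 9/13 = 3.69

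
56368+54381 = 110749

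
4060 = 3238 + 822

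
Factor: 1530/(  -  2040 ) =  - 3/4 = - 2^(-2 )*3^1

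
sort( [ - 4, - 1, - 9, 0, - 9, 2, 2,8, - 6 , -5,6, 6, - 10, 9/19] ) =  [ - 10, - 9, - 9,  -  6, - 5, - 4, - 1, 0, 9/19, 2,2,  6, 6, 8]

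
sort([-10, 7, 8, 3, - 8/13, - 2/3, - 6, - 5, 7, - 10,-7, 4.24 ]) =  [-10 , -10,-7,  -  6, -5,- 2/3  ,-8/13, 3, 4.24, 7,  7, 8] 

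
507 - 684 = - 177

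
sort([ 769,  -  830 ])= [-830,769]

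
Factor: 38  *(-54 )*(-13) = 26676 = 2^2 * 3^3 * 13^1*19^1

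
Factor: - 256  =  -2^8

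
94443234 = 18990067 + 75453167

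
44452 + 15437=59889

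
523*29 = 15167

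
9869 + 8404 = 18273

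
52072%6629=5669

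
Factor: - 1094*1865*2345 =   -  2^1*5^2*7^1*67^1*373^1*547^1=-4784526950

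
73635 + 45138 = 118773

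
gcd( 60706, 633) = 1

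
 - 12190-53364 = -65554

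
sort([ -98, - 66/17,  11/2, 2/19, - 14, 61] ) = [ - 98 , - 14, -66/17, 2/19, 11/2,61 ] 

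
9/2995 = 9/2995 = 0.00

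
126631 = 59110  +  67521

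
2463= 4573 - 2110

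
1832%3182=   1832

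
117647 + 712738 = 830385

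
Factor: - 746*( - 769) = 2^1*373^1*769^1 = 573674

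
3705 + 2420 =6125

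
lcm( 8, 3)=24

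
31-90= -59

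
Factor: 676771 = 676771^1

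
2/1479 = 2/1479 = 0.00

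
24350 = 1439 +22911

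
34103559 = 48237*707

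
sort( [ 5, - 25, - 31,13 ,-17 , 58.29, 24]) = [-31,  -  25, - 17,5, 13, 24,  58.29 ]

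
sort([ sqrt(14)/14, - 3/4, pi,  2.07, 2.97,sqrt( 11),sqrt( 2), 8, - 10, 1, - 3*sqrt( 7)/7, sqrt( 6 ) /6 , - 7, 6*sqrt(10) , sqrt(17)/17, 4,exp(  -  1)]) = [  -  10, -7,-3*sqrt( 7)/7, -3/4, sqrt(17)/17, sqrt(14)/14,exp (-1 ), sqrt(6)/6 , 1, sqrt (2), 2.07, 2.97,pi, sqrt( 11 ), 4,8,6*sqrt(10) ]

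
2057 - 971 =1086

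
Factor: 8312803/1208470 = 2^ (  -  1 )*5^( - 1)*43^1*97^1*1993^1*120847^(- 1 )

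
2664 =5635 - 2971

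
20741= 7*2963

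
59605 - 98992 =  - 39387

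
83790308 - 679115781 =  - 595325473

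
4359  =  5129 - 770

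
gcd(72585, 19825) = 5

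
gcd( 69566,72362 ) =2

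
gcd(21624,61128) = 24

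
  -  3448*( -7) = 24136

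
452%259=193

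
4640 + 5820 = 10460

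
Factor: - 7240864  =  - 2^5*71^1*3187^1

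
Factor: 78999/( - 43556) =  - 2^ ( - 2)*3^1*17^1*1549^1*10889^( - 1 ) 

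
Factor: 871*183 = 3^1*13^1*61^1*67^1=159393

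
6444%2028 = 360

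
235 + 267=502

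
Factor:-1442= - 2^1 * 7^1 * 103^1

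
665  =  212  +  453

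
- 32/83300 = -8/20825 = - 0.00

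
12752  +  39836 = 52588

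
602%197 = 11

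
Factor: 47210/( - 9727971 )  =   - 2^1*3^(  -  1)*5^1*11^( - 1 )*4721^1 * 294787^( - 1)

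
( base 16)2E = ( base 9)51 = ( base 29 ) 1H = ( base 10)46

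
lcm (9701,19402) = 19402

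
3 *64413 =193239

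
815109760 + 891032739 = 1706142499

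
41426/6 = 20713/3 = 6904.33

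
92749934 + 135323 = 92885257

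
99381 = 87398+11983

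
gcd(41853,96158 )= 1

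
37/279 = 37/279 = 0.13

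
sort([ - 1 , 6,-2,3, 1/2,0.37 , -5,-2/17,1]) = [ - 5, - 2, -1, - 2/17,  0.37,1/2,1, 3,6]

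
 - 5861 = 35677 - 41538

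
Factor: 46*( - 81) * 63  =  -234738 = - 2^1*3^6 * 7^1*23^1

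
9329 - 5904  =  3425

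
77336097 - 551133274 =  - 473797177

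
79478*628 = 49912184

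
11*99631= 1095941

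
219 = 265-46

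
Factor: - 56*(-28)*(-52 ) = - 81536  =  - 2^7*7^2*13^1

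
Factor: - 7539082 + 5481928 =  - 2057154 = - 2^1*3^1*11^1 * 71^1*439^1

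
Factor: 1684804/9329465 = 2^2*5^ ( - 1)*11^2* 59^2*1865893^ ( - 1 )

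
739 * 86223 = 63718797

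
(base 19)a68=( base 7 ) 13611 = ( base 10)3732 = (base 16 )e94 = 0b111010010100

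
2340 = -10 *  (-234 )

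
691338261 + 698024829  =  1389363090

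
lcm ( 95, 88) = 8360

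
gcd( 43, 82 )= 1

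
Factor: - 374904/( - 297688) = 369/293 = 3^2*41^1*293^( - 1) 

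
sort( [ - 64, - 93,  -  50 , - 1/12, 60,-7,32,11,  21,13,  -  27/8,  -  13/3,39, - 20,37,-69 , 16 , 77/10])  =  [ - 93,-69, -64, - 50  ,-20 ,-7, - 13/3 , - 27/8, - 1/12, 77/10,11  ,  13, 16,21,32, 37,39,60]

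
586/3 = 195+1/3 = 195.33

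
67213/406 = 165 + 223/406 = 165.55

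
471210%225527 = 20156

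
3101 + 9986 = 13087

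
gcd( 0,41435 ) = 41435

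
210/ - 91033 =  - 1 + 90823/91033 = - 0.00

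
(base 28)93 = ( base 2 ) 11111111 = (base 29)8n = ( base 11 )212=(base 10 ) 255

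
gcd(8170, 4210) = 10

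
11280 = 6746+4534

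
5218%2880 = 2338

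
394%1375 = 394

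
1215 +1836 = 3051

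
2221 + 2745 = 4966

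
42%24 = 18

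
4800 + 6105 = 10905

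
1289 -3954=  - 2665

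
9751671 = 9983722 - 232051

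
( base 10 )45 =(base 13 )36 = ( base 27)1I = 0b101101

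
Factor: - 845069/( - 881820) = 2^( - 2 ) * 3^ ( - 3)*5^( - 1)*23^( - 1 )*71^( - 1) * 845069^1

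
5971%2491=989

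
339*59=20001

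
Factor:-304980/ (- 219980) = 897/647=3^1*13^1*23^1*647^( - 1)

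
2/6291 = 2/6291 = 0.00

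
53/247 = 53/247 = 0.21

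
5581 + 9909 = 15490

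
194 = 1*194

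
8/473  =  8/473 = 0.02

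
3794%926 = 90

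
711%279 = 153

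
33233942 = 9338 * 3559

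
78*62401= 4867278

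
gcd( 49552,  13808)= 16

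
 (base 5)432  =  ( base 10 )117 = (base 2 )1110101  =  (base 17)6F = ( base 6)313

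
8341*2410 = 20101810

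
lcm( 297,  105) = 10395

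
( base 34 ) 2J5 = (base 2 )101110010011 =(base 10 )2963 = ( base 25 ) 4id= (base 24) 53B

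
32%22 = 10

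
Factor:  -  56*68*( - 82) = 312256 = 2^6*7^1*17^1 * 41^1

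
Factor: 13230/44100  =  2^ (  -  1)*3^1*5^( - 1 ) = 3/10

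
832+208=1040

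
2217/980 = 2217/980 = 2.26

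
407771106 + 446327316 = 854098422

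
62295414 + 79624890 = 141920304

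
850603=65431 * 13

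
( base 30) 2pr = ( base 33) 2C3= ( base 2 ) 101000010001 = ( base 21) 5hf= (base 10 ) 2577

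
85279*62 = 5287298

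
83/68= 83/68 = 1.22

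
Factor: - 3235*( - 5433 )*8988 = 157970885940 = 2^2 * 3^2*5^1*7^1*107^1*647^1*1811^1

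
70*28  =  1960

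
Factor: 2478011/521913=3^( - 1) * 7^(-1)* 29^ ( - 1) * 857^( -1) * 2478011^1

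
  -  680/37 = -680/37 = - 18.38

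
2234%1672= 562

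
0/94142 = 0 = 0.00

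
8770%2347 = 1729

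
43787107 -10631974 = 33155133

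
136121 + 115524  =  251645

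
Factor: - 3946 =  - 2^1*1973^1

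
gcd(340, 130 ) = 10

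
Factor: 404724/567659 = 2^2* 3^1*29^1*1163^1*567659^( - 1 ) 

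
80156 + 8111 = 88267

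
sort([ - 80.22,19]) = [ - 80.22, 19 ]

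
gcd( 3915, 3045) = 435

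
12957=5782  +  7175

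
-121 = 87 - 208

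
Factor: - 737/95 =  - 5^( - 1)*11^1*19^(-1 )*67^1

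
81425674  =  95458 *853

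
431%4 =3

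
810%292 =226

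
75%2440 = 75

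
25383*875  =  22210125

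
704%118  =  114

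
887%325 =237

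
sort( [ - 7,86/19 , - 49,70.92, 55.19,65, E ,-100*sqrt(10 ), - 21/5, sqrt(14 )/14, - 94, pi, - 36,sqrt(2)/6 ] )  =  [ - 100*sqrt( 10), - 94, - 49, - 36, - 7, - 21/5,sqrt(2 )/6,sqrt(14 ) /14, E,  pi, 86/19, 55.19,65,70.92 ] 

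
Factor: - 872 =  - 2^3*109^1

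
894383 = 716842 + 177541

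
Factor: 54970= 2^1*5^1 * 23^1 *239^1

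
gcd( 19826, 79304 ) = 19826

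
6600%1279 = 205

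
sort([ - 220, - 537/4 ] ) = [ - 220,-537/4 ] 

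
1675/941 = 1 + 734/941 = 1.78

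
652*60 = 39120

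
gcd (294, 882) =294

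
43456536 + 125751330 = 169207866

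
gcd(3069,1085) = 31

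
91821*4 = 367284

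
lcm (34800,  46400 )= 139200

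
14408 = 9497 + 4911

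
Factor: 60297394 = 2^1*  30148697^1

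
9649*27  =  260523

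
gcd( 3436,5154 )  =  1718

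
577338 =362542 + 214796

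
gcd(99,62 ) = 1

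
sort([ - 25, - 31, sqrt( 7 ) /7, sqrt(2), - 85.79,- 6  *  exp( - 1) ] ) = [ - 85.79, - 31, - 25,-6*exp( - 1),  sqrt( 7 )/7, sqrt( 2 )]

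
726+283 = 1009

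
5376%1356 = 1308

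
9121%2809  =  694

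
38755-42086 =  - 3331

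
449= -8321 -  - 8770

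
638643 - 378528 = 260115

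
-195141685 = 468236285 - 663377970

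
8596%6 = 4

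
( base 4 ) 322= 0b111010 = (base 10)58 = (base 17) 37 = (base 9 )64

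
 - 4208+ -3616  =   -7824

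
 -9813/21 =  - 3271/7 = - 467.29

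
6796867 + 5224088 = 12020955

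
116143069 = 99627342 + 16515727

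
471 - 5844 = - 5373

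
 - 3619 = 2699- 6318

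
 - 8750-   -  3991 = -4759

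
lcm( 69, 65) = 4485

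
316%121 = 74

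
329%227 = 102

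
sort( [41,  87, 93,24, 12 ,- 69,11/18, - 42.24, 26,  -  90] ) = [ - 90, - 69, - 42.24,11/18,12, 24, 26, 41, 87,93 ] 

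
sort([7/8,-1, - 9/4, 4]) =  [ - 9/4, - 1, 7/8, 4]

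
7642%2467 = 241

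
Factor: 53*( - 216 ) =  - 11448 = - 2^3*3^3*53^1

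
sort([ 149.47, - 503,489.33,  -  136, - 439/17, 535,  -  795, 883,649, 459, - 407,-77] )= [ - 795,  -  503, - 407, - 136, - 77, - 439/17, 149.47, 459, 489.33,535, 649, 883 ]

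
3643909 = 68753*53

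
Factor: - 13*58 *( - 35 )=26390 = 2^1 * 5^1*7^1 *13^1*29^1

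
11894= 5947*2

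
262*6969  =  1825878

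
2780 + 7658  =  10438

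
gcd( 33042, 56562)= 6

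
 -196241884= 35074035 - 231315919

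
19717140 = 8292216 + 11424924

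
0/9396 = 0 = 0.00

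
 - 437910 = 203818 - 641728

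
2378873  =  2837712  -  458839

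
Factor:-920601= - 3^2 * 11^1 * 17^1*547^1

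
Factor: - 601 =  - 601^1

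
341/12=341/12 = 28.42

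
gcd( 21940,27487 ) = 1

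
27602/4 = 6900  +  1/2 = 6900.50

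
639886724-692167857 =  - 52281133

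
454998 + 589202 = 1044200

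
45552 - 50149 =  - 4597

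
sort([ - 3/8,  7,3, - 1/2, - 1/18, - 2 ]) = [ - 2, - 1/2, - 3/8 ,-1/18,3,  7]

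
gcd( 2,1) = 1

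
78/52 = 3/2 = 1.50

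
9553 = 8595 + 958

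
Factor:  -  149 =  - 149^1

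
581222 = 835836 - 254614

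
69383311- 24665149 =44718162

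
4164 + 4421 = 8585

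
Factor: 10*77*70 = 2^2*5^2*7^2 * 11^1  =  53900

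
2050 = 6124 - 4074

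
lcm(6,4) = 12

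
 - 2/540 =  - 1/270 = - 0.00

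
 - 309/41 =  - 309/41 = - 7.54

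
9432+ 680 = 10112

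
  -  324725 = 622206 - 946931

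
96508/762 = 126  +  248/381 = 126.65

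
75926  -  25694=50232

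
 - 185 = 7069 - 7254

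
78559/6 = 78559/6= 13093.17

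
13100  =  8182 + 4918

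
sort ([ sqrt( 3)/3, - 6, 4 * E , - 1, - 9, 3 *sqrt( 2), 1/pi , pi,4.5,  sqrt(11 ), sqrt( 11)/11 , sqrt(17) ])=[ - 9, - 6, - 1,sqrt(11)/11, 1/pi,sqrt( 3)/3, pi, sqrt(11 ), sqrt(17), 3*sqrt(2) , 4.5, 4*E]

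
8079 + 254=8333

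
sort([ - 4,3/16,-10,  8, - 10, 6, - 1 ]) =[  -  10,-10,  -  4,-1,  3/16, 6,8 ]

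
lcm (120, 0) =0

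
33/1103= 33/1103=0.03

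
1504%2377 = 1504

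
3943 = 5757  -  1814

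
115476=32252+83224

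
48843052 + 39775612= 88618664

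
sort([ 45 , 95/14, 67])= [ 95/14,45,  67 ]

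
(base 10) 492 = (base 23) L9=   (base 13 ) 2bb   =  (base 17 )1bg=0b111101100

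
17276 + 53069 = 70345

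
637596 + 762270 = 1399866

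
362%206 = 156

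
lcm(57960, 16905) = 405720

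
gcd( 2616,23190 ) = 6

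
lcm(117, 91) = 819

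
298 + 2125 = 2423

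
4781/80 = 4781/80  =  59.76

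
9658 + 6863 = 16521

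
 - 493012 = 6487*( -76) 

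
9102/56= 4551/28 = 162.54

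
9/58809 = 3/19603 = 0.00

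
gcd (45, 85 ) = 5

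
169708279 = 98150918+71557361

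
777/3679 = 777/3679 = 0.21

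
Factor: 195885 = 3^3*5^1*1451^1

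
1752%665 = 422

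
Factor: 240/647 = 2^4*3^1*5^1*647^ (-1)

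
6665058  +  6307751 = 12972809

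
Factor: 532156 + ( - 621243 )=-89087 = - 89087^1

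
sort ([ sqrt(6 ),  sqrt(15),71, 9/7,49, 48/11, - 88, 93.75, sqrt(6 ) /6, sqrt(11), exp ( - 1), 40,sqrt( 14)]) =[ - 88,exp( - 1 ), sqrt(6) /6, 9/7, sqrt( 6 ),sqrt(11) , sqrt(14),sqrt( 15 ),48/11, 40,49, 71,93.75]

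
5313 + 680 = 5993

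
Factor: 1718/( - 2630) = -859/1315 = -  5^ ( - 1 )*263^( - 1)*859^1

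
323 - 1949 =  - 1626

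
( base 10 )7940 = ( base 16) 1F04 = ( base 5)223230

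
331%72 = 43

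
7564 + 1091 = 8655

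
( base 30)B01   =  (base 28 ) CHH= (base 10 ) 9901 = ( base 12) 5891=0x26ad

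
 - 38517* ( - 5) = 192585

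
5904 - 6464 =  - 560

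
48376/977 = 49 + 503/977  =  49.51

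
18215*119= 2167585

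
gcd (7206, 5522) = 2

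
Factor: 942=2^1*3^1*157^1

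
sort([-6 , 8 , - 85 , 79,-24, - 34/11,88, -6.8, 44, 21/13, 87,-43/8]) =[ - 85, - 24, - 6.8, - 6, - 43/8, - 34/11, 21/13, 8, 44, 79 , 87,88 ] 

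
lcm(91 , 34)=3094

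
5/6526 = 5/6526=0.00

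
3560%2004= 1556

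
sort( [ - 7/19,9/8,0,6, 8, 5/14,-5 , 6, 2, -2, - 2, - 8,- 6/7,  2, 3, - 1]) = [ - 8, - 5, - 2, - 2,-1, -6/7, -7/19,0,5/14,9/8,2,2,  3,6, 6,8] 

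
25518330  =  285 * 89538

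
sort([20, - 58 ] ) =[ - 58 , 20]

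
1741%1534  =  207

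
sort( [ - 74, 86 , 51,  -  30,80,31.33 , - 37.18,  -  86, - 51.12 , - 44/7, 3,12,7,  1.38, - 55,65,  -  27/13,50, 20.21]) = [ - 86, - 74,-55, - 51.12 , - 37.18, - 30, - 44/7, - 27/13,1.38, 3, 7,12, 20.21,31.33, 50,51, 65, 80, 86 ]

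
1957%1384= 573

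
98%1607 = 98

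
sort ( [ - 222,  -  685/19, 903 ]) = [ - 222,-685/19,903 ]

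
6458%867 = 389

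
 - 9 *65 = -585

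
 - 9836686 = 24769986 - 34606672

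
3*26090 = 78270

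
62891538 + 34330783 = 97222321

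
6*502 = 3012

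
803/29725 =803/29725 = 0.03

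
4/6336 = 1/1584= 0.00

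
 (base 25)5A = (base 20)6F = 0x87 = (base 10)135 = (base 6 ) 343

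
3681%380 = 261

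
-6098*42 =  - 256116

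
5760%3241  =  2519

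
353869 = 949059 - 595190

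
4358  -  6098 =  - 1740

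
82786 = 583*142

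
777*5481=4258737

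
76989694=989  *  77846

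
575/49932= 575/49932 =0.01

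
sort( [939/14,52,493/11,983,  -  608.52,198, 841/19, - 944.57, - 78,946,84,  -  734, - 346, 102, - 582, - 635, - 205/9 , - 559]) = [ - 944.57 , - 734, - 635,-608.52,  -  582,  -  559, - 346,-78, - 205/9,841/19, 493/11, 52, 939/14,  84,102 , 198,946,983 ] 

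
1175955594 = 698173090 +477782504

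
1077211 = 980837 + 96374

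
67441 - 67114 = 327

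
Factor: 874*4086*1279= 2^2 * 3^2  *19^1*23^1*227^1*1279^1 = 4567518756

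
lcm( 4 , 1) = 4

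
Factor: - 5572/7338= - 2^1*3^( - 1 ) * 7^1*199^1*1223^( - 1)=-2786/3669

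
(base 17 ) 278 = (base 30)NF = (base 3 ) 222010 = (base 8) 1301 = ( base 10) 705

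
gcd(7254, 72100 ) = 2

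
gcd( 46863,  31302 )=9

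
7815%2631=2553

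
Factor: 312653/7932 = 2^( - 2) * 3^( -1 )*11^1 * 43^1 = 473/12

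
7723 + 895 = 8618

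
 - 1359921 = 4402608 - 5762529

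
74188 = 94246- 20058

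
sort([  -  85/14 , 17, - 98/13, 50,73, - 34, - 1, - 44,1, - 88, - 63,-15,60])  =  [ - 88, - 63, - 44,- 34 ,  -  15  , - 98/13, -85/14, - 1,1,17, 50,60,73]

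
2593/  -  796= - 2593/796 = - 3.26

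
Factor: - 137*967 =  - 132479 = -  137^1*967^1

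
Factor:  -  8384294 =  - 2^1*373^1*11239^1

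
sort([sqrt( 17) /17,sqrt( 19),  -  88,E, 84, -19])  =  [ - 88, - 19, sqrt( 17 ) /17,  E,sqrt( 19),84]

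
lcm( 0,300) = 0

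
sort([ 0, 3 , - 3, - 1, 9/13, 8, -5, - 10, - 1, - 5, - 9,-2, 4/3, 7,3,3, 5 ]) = [ - 10,-9, - 5, - 5, - 3, - 2, - 1, - 1, 0,  9/13, 4/3, 3, 3, 3,5, 7, 8]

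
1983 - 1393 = 590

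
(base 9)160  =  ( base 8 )207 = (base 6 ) 343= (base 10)135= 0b10000111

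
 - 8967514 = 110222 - 9077736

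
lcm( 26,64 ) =832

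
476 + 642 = 1118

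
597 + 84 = 681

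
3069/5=613 + 4/5 = 613.80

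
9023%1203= 602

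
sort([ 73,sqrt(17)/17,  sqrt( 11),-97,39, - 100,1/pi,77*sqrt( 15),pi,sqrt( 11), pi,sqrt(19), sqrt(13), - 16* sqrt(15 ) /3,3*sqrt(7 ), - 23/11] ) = [ - 100, - 97, - 16*sqrt(15 ) /3, - 23/11,  sqrt(17)/17, 1/pi,pi,pi,sqrt( 11), sqrt(11 ),sqrt( 13 ),sqrt(19), 3*sqrt(7 ),39,73 , 77*sqrt( 15 )]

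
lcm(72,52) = 936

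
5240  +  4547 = 9787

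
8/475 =8/475 = 0.02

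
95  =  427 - 332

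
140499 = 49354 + 91145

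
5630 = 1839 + 3791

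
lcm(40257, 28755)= 201285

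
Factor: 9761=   43^1*227^1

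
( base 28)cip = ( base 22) KBF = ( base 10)9937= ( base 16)26D1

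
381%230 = 151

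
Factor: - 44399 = -29^1*1531^1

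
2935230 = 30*97841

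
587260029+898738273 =1485998302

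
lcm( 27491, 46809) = 1731933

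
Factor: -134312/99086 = - 2^2 * 13^(-1 ) * 37^(-1)*163^1 = -  652/481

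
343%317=26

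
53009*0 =0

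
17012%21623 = 17012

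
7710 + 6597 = 14307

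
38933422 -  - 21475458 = 60408880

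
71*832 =59072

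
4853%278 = 127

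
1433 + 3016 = 4449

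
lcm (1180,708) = 3540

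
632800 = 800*791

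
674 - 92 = 582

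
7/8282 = 7/8282  =  0.00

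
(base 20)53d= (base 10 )2073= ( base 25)37n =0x819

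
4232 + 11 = 4243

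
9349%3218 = 2913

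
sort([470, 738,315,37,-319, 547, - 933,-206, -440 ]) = [ - 933, - 440,- 319,  -  206, 37, 315,470, 547, 738 ] 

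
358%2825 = 358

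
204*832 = 169728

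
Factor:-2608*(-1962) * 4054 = 2^6*3^2*109^1*163^1*2027^1 = 20743896384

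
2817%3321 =2817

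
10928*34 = 371552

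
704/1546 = 352/773 = 0.46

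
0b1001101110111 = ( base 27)6MF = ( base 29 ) 5QO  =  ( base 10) 4983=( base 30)5g3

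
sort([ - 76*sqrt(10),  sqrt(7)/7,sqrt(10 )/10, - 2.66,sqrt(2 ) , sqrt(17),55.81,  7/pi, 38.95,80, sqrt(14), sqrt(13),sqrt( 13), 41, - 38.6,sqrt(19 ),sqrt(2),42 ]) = [ - 76*sqrt( 10), - 38.6 ,- 2.66,  sqrt(10)/10, sqrt(7)/7,sqrt( 2),sqrt (2 ),7/pi, sqrt(13),sqrt( 13 ),sqrt(14 ), sqrt(17),  sqrt(19 )  ,  38.95,  41,42,  55.81,80 ]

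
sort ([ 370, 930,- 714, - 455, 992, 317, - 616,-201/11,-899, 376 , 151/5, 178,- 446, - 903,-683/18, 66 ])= [ - 903, - 899 , - 714,-616 , - 455,-446,-683/18,-201/11 , 151/5, 66,  178,317,370, 376,930, 992]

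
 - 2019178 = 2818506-4837684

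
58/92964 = 29/46482 = 0.00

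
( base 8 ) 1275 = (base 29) O5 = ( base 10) 701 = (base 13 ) 41C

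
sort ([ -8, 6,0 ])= [ - 8 , 0,6 ]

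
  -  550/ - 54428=25/2474=0.01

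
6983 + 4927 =11910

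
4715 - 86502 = -81787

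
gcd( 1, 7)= 1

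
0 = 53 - 53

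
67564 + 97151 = 164715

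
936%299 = 39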